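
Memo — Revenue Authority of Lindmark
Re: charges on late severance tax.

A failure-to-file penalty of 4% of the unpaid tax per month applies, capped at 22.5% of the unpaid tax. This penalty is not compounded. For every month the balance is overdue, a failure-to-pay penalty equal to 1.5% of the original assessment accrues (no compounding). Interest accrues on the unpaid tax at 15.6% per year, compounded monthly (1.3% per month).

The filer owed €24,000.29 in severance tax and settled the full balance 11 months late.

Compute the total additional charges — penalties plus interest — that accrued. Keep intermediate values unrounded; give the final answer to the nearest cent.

Failure-to-file: 11 × 4% × €24,000.29 = €10,560.13…, capped at 22.5% × €24,000.29 = €5,400.07…
Failure-to-pay penalty = 1.5% × €24,000.29 × 11 mo = €3,960.05…
Interest: €24,000.29 × ((1 + 0.013)^11 − 1) = €24,000.29 × 0.1526671… = €3,664.0548…
Penalties + interest = €9,360.1131 + €3,664.0548… = €13,024.17

€13,024.17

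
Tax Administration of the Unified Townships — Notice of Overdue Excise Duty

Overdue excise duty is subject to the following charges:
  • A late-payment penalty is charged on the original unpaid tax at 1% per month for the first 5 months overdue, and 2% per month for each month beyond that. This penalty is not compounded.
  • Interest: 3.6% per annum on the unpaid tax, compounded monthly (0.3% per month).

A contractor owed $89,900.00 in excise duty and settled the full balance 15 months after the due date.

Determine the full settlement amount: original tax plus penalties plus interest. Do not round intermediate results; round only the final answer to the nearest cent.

Penalty, months 1–5: 5 × 1% × $89,900.00 = $4,495.00
Penalty, months 6–15: 10 × 2% × $89,900.00 = $17,980.00
Interest: $89,900.00 × ((1 + 0.003)^15 − 1) = $89,900.00 × 0.0459574… = $4,131.5699…
Total = $89,900.00 + $22,475.0000 + $4,131.5699… = $116,506.57

$116,506.57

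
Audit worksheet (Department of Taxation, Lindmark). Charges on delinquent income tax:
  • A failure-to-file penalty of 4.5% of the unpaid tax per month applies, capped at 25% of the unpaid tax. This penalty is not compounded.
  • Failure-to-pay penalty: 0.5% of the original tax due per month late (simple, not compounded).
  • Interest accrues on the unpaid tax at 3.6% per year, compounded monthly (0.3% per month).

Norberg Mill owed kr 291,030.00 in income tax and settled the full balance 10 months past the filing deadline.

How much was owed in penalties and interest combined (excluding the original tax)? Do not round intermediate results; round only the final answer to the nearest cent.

Failure-to-file: 10 × 4.5% × kr 291,030.00 = kr 130,963.50, capped at 25% × kr 291,030.00 = kr 72,757.50
Failure-to-pay penalty = 0.5% × kr 291,030.00 × 10 mo = kr 14,551.50
Interest: kr 291,030.00 × ((1 + 0.003)^10 − 1) = kr 291,030.00 × 0.0304083… = kr 8,849.7151…
Penalties + interest = kr 87,309.0000 + kr 8,849.7151… = kr 96,158.72

kr 96,158.72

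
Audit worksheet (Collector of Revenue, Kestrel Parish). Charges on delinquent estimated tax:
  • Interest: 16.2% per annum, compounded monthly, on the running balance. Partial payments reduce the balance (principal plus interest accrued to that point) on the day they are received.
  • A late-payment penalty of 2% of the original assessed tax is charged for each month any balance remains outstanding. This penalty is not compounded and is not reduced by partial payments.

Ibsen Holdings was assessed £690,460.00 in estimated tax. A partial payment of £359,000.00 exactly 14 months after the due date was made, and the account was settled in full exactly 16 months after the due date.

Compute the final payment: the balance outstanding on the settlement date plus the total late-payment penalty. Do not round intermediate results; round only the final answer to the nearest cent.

Monthly rate = 16.2% ÷ 12 = 1.35%
Balance at month 14: £690,460.0000 × (1 + 0.0135)^14 = £833,049.9954…
After £359,000.00 payment: £833,049.9954… − £359,000.00 = £474,049.9954…
Balance at month 16: £474,049.9954… × (1 + 0.0135)^2 = £486,935.7409…
Penalty: 16 × 2% × £690,460.00 = £220,947.20
Final settlement = outstanding balance + penalty = £486,935.7409… + £220,947.20 = £707,882.94

£707,882.94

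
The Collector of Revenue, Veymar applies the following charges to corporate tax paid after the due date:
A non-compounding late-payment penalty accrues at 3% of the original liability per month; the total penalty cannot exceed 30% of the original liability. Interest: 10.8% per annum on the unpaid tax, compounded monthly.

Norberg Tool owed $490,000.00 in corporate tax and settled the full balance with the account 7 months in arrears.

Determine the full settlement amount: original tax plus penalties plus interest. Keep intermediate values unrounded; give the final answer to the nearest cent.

Penalty: 7 × 3% × $490,000.00 = $102,900.00 (below the 30% cap of $147,000.00)
Interest (10.8%/yr ÷ 12 = 0.9%/month): $490,000.00 × ((1 + 0.009)^7 − 1) = $31,716.1055…
Total = $490,000.00 + $102,900.0000 + $31,716.1055… = $624,616.11

$624,616.11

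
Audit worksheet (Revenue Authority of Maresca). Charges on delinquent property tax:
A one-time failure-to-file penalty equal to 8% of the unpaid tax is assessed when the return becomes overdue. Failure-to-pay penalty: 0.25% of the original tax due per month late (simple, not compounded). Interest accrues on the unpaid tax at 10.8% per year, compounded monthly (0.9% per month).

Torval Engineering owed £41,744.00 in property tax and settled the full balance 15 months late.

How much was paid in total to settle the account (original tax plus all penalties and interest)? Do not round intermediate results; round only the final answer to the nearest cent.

£52,653.62

Failure-to-file penalty: 8% × £41,744.00 = £3,339.52
Failure-to-pay penalty = 0.25% × £41,744.00 × 15 mo = £1,565.40
Interest: £41,744.00 × ((1 + 0.009)^15 − 1) = £41,744.00 × 0.1438458… = £6,004.7004…
Total = £41,744.00 + £4,904.9200 + £6,004.7004… = £52,653.62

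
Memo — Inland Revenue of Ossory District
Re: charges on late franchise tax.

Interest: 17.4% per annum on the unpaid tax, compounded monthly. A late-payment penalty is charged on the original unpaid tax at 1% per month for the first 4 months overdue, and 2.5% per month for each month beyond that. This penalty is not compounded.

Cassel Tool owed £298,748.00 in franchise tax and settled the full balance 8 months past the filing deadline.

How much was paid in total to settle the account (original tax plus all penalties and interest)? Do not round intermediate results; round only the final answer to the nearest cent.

Penalty, months 1–4: 4 × 1% × £298,748.00 = £11,949.92
Penalty, months 5–8: 4 × 2.5% × £298,748.00 = £29,874.80
Interest (17.4%/yr ÷ 12 = 1.45%/month): £298,748.00 × ((1 + 0.0145)^8 − 1) = £36,465.4359…
Total = £298,748.00 + £41,824.7200 + £36,465.4359… = £377,038.16

£377,038.16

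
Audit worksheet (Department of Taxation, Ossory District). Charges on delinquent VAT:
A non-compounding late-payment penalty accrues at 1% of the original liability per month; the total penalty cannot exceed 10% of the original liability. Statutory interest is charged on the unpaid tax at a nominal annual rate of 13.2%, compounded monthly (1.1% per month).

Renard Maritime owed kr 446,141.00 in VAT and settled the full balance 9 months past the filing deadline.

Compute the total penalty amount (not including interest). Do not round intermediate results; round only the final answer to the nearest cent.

kr 40,152.69

Penalty: 9 × 1% × kr 446,141.00 = kr 40,152.69 (below the 10% cap of kr 44,614.10)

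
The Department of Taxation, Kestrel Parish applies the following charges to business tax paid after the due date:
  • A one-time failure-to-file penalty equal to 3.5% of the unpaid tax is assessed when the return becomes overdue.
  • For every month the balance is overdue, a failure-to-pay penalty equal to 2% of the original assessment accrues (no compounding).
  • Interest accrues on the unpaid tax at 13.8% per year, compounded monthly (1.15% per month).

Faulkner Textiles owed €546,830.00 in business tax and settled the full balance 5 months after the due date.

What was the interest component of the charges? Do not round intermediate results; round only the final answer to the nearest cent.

€32,174.27

Interest: €546,830.00 × ((1 + 0.0115)^5 − 1) = €546,830.00 × 0.0588378… = €32,174.2722…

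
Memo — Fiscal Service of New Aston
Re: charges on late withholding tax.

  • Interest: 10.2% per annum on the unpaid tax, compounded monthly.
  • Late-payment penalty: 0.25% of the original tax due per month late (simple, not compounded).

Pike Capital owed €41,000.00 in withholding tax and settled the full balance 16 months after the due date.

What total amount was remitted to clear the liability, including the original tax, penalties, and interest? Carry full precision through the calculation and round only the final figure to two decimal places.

Late-payment penalty: 16 × 0.25% × €41,000.00 = €1,640.00
Interest (10.2%/yr ÷ 12 = 0.85%/month): €41,000.00 × ((1 + 0.0085)^16 − 1) = €5,945.9679…
Total = €41,000.00 + €1,640.0000 + €5,945.9679… = €48,585.97

€48,585.97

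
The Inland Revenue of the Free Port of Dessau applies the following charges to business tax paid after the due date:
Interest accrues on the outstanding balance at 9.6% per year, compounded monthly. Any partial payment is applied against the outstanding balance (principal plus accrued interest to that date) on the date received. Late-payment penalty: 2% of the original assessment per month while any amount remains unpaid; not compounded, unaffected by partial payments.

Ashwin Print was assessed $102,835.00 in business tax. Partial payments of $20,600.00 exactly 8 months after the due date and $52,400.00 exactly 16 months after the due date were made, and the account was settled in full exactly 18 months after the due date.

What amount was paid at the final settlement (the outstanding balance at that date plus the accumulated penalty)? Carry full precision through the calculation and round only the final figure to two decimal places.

$80,164.72

Monthly rate = 9.6% ÷ 12 = 0.8%
Balance at month 8: $102,835.0000 × (1 + 0.008)^8 = $109,603.6985…
After $20,600.00 payment: $109,603.6985… − $20,600.00 = $89,003.6985…
Balance at month 16: $89,003.6985… × (1 + 0.008)^8 = $94,862.0074…
After $52,400.00 payment: $94,862.0074… − $52,400.00 = $42,462.0074…
Balance at month 18: $42,462.0074… × (1 + 0.008)^2 = $43,144.1171…
Penalty: 18 × 2% × $102,835.00 = $37,020.60
Final settlement = outstanding balance + penalty = $43,144.1171… + $37,020.60 = $80,164.72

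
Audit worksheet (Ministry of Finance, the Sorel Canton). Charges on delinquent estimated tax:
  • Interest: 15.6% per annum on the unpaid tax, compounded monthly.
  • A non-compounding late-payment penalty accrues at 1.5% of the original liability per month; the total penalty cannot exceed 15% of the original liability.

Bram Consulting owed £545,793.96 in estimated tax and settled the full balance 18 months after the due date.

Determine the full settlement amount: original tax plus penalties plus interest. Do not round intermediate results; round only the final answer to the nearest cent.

Penalty (uncapped): 18 × 1.5% × £545,793.96 = £147,364.37…; cap = 15% × £545,793.96 = £81,869.09… → penalty = £81,869.09…
Interest (15.6%/yr ÷ 12 = 1.3%/month): £545,793.96 × ((1 + 0.013)^18 − 1) = £142,856.3412…
Total = £545,793.96 + £81,869.0940 + £142,856.3412… = £770,519.40

£770,519.40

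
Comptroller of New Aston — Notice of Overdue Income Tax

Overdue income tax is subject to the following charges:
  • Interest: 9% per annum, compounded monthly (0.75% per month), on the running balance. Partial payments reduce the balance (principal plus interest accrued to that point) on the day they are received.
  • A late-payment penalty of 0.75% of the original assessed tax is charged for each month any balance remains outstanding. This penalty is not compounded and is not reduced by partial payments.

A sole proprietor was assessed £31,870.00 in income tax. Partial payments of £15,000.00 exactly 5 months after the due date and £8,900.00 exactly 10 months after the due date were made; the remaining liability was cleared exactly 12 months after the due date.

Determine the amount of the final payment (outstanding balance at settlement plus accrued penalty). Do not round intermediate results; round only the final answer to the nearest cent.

Balance at month 5: £31,870.0000 × (1 + 0.0075)^5 = £33,083.1868…
After £15,000.00 payment: £33,083.1868… − £15,000.00 = £18,083.1868…
Balance at month 10: £18,083.1868… × (1 + 0.0075)^5 = £18,771.5547…
After £8,900.00 payment: £18,771.5547… − £8,900.00 = £9,871.5547…
Balance at month 12: £9,871.5547… × (1 + 0.0075)^2 = £10,020.1833…
Penalty: 12 × 0.75% × £31,870.00 = £2,868.30
Final settlement = outstanding balance + penalty = £10,020.1833… + £2,868.30 = £12,888.48

£12,888.48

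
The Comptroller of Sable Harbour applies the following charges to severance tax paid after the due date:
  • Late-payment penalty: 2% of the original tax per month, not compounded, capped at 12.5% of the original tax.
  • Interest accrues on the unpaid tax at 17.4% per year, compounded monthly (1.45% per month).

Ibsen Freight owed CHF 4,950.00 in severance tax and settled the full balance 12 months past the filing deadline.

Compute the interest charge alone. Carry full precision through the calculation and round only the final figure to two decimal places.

CHF 933.42

Interest: CHF 4,950.00 × ((1 + 0.0145)^12 − 1) = CHF 4,950.00 × 0.1885696… = CHF 933.4195…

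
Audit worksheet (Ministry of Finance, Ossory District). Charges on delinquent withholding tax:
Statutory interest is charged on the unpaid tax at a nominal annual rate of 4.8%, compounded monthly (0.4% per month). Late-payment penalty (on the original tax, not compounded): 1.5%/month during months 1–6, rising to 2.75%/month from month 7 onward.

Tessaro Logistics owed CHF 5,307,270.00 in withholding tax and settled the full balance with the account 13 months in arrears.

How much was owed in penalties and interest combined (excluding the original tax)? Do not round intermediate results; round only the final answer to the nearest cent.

Penalty, months 1–6: 6 × 1.5% × CHF 5,307,270.00 = CHF 477,654.30
Penalty, months 7–13: 7 × 2.75% × CHF 5,307,270.00 = CHF 1,021,649.48…
Interest: CHF 5,307,270.00 × ((1 + 0.004)^13 − 1) = CHF 5,307,270.00 × 0.0532665… = CHF 282,699.6357…
Penalties + interest = CHF 1,499,303.7750 + CHF 282,699.6357… = CHF 1,782,003.41

CHF 1,782,003.41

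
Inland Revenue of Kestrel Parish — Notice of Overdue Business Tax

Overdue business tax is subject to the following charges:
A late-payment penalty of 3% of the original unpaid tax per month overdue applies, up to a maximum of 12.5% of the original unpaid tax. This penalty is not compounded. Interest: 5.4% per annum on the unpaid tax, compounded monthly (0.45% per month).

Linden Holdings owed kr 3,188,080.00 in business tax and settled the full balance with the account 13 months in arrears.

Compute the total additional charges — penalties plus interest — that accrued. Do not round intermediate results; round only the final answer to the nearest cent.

kr 590,132.28

Penalty (uncapped): 13 × 3% × kr 3,188,080.00 = kr 1,243,351.20; cap = 12.5% × kr 3,188,080.00 = kr 398,510.00 → penalty = kr 398,510.00
Interest: kr 3,188,080.00 × ((1 + 0.0045)^13 − 1) = kr 3,188,080.00 × 0.0601059… = kr 191,622.2816…
Penalties + interest = kr 398,510.0000 + kr 191,622.2816… = kr 590,132.28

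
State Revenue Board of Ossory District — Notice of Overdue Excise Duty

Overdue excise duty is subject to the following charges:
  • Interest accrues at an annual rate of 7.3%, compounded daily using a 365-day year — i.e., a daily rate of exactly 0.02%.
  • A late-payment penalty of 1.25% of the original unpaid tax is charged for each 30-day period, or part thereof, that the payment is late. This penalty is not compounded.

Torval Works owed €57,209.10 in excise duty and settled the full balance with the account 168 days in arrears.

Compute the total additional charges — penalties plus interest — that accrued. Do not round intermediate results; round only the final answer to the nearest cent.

Penalty periods: ⌈168/30⌉ = 6; penalty = 6 × 1.25% × €57,209.10 = €4,290.68…
Interest: €57,209.10 × ((1 + 0.0002)^168 − 1) = €57,209.10 × 0.03416738… = €1,954.6851…
Penalties + interest = €4,290.6825 + €1,954.6851… = €6,245.37

€6,245.37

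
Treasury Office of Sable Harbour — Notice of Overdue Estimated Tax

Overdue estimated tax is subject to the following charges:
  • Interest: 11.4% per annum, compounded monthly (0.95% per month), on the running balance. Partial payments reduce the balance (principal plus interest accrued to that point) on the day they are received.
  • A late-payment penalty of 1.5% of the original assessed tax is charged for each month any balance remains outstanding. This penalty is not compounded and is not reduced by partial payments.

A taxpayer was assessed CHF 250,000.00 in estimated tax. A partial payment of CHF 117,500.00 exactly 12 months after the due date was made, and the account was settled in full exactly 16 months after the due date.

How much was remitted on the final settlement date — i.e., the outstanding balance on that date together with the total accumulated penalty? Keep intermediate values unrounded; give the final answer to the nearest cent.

Balance at month 12: CHF 250,000.0000 × (1 + 0.0095)^12 = CHF 280,037.3041…
After CHF 117,500.00 payment: CHF 280,037.3041… − CHF 117,500.00 = CHF 162,537.3041…
Balance at month 16: CHF 162,537.3041… × (1 + 0.0095)^4 = CHF 168,802.2943…
Penalty: 16 × 1.5% × CHF 250,000.00 = CHF 60,000.00
Final settlement = outstanding balance + penalty = CHF 168,802.2943… + CHF 60,000.00 = CHF 228,802.29

CHF 228,802.29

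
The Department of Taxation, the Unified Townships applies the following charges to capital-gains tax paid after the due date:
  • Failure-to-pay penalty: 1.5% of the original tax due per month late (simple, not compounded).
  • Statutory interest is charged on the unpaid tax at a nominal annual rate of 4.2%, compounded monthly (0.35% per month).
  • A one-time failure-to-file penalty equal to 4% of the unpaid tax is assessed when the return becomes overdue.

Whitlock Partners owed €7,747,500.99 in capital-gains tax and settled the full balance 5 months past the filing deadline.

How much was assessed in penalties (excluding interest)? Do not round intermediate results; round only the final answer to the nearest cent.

Failure-to-file penalty: 4% × €7,747,500.99 = €309,900.04…
Failure-to-pay penalty: 5 × 1.5% × €7,747,500.99 = €581,062.57…
Total penalty = €309,900.04… + €581,062.57… = €890,962.61

€890,962.61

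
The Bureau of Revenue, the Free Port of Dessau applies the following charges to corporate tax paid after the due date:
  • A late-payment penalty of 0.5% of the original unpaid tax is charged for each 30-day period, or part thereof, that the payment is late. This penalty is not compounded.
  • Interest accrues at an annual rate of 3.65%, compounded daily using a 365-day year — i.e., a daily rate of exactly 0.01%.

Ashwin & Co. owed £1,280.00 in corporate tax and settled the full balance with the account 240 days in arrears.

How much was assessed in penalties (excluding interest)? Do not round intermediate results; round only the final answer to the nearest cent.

£51.20

Penalty periods: ⌈240/30⌉ = 8; penalty = 8 × 0.5% × £1,280.00 = £51.20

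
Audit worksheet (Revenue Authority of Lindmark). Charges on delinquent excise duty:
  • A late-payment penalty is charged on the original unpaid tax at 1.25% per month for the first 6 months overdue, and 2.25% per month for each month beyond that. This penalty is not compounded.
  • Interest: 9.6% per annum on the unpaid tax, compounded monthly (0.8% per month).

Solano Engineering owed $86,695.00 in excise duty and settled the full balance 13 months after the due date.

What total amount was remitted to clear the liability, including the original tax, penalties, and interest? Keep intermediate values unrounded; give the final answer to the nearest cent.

Penalty, months 1–6: 6 × 1.25% × $86,695.00 = $6,502.13…
Penalty, months 7–13: 7 × 2.25% × $86,695.00 = $13,654.46…
Interest: $86,695.00 × ((1 + 0.008)^13 − 1) = $86,695.00 × 0.1091414… = $9,462.0140…
Total = $86,695.00 + $20,156.5875 + $9,462.0140… = $116,313.60

$116,313.60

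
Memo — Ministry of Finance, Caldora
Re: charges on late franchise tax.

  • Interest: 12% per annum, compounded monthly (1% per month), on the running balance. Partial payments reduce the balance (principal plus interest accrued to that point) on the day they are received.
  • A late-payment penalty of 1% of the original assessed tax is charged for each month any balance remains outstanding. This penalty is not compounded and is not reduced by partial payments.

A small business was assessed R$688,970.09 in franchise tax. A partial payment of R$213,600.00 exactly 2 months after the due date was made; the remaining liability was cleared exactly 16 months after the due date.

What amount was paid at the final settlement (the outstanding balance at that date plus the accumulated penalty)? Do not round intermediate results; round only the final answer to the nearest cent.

Balance at month 2: R$688,970.0900 × (1 + 0.01)^2 = R$702,818.3888…
After R$213,600.00 payment: R$702,818.3888… − R$213,600.00 = R$489,218.3888…
Balance at month 16: R$489,218.3888… × (1 + 0.01)^14 = R$562,343.9226…
Penalty: 16 × 1% × R$688,970.09 = R$110,235.21…
Final settlement = outstanding balance + penalty = R$562,343.9226… + R$110,235.21… = R$672,579.14

R$672,579.14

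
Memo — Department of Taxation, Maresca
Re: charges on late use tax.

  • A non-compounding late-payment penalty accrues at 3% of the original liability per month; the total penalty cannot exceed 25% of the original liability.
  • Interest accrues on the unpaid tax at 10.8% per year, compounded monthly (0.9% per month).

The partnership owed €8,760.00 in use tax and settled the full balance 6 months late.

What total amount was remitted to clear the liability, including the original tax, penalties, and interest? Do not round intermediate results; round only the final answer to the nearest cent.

€10,820.61

Penalty: 6 × 3% × €8,760.00 = €1,576.80 (below the 25% cap of €2,190.00)
Interest: €8,760.00 × ((1 + 0.009)^6 − 1) = €8,760.00 × 0.0552297… = €483.8120…
Total = €8,760.00 + €1,576.8000 + €483.8120… = €10,820.61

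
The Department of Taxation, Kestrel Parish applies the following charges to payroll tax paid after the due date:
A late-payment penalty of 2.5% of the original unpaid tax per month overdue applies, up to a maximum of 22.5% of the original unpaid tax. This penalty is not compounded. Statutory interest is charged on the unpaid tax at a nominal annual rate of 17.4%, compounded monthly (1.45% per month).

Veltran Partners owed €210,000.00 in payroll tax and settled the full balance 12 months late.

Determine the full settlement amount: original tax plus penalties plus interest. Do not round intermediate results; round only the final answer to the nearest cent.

Penalty (uncapped): 12 × 2.5% × €210,000.00 = €63,000.00; cap = 22.5% × €210,000.00 = €47,250.00 → penalty = €47,250.00
Interest: €210,000.00 × ((1 + 0.0145)^12 − 1) = €210,000.00 × 0.1885696… = €39,599.6150…
Total = €210,000.00 + €47,250.0000 + €39,599.6150… = €296,849.62

€296,849.62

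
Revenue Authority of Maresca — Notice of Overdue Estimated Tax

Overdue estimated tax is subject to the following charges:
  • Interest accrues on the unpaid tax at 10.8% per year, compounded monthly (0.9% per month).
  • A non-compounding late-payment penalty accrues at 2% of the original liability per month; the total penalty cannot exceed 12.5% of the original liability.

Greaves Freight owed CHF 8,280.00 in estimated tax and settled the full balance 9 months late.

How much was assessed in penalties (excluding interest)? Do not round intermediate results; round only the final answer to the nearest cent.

CHF 1,035.00

Penalty (uncapped): 9 × 2% × CHF 8,280.00 = CHF 1,490.40; cap = 12.5% × CHF 8,280.00 = CHF 1,035.00 → penalty = CHF 1,035.00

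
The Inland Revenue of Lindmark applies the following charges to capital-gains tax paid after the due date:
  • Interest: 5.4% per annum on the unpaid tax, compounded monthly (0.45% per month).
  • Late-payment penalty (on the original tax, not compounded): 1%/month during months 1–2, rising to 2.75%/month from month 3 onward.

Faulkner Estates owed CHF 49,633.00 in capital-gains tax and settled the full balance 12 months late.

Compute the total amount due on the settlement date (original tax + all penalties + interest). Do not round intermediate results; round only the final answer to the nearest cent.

CHF 67,022.26

Penalty, months 1–2: 2 × 1% × CHF 49,633.00 = CHF 992.66
Penalty, months 3–12: 10 × 2.75% × CHF 49,633.00 = CHF 13,649.08…
Interest: CHF 49,633.00 × ((1 + 0.0045)^12 − 1) = CHF 49,633.00 × 0.0553568… = CHF 2,747.5217…
Total = CHF 49,633.00 + CHF 14,641.7350 + CHF 2,747.5217… = CHF 67,022.26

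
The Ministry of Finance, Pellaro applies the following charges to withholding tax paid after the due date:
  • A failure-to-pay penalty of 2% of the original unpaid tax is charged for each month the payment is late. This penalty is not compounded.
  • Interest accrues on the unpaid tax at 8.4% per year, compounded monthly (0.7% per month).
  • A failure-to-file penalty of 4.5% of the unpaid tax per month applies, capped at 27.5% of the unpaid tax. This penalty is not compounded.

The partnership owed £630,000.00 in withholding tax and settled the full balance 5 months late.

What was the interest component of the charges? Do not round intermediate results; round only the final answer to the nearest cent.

Interest: £630,000.00 × ((1 + 0.007)^5 − 1) = £630,000.00 × 0.0354934… = £22,360.8685…

£22,360.87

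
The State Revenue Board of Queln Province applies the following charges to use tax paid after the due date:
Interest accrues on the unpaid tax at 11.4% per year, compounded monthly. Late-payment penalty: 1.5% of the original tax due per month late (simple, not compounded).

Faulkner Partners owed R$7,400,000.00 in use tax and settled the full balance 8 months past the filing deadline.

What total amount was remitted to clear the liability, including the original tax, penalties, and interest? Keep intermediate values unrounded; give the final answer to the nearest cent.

Late-payment penalty: 8 × 1.5% × R$7,400,000.00 = R$888,000.00
Interest (11.4%/yr ÷ 12 = 0.95%/month): R$7,400,000.00 × ((1 + 0.0095)^8 − 1) = R$581,459.3476…
Total = R$7,400,000.00 + R$888,000.0000 + R$581,459.3476… = R$8,869,459.35

R$8,869,459.35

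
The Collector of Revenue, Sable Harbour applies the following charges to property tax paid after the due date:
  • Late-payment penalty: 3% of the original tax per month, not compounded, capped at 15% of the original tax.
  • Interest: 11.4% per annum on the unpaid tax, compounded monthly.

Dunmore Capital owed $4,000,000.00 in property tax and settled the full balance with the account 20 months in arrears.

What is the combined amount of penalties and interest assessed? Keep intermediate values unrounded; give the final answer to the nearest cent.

$1,432,662.40

Penalty (uncapped): 20 × 3% × $4,000,000.00 = $2,400,000.00; cap = 15% × $4,000,000.00 = $600,000.00 → penalty = $600,000.00
Interest (11.4%/yr ÷ 12 = 0.95%/month): $4,000,000.00 × ((1 + 0.0095)^20 − 1) = $832,662.3962…
Penalties + interest = $600,000.0000 + $832,662.3962… = $1,432,662.40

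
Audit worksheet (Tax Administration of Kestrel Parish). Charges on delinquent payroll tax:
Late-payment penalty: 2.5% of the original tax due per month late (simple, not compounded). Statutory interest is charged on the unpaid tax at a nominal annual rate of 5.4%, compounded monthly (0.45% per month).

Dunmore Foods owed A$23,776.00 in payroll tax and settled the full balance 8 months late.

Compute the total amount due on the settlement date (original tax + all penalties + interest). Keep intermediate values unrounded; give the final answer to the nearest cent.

A$29,400.74

Late-payment penalty: 8 × 2.5% × A$23,776.00 = A$4,755.20
Interest: A$23,776.00 × ((1 + 0.0045)^8 − 1) = A$23,776.00 × 0.0365721… = A$869.5390…
Total = A$23,776.00 + A$4,755.2000 + A$869.5390… = A$29,400.74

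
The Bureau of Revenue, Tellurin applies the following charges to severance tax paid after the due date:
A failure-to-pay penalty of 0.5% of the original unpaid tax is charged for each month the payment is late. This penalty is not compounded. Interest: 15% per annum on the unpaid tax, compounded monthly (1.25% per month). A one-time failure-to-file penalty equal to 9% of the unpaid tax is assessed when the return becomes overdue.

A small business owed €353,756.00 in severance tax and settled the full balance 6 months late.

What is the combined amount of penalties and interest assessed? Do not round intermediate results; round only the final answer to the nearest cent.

€69,825.48

Failure-to-file penalty: 9% × €353,756.00 = €31,838.04
Failure-to-pay penalty: 6 × 0.5% × €353,756.00 = €10,612.68
Interest: €353,756.00 × ((1 + 0.0125)^6 − 1) = €353,756.00 × 0.0773832… = €27,374.7644…
Penalties + interest = €42,450.7200 + €27,374.7644… = €69,825.48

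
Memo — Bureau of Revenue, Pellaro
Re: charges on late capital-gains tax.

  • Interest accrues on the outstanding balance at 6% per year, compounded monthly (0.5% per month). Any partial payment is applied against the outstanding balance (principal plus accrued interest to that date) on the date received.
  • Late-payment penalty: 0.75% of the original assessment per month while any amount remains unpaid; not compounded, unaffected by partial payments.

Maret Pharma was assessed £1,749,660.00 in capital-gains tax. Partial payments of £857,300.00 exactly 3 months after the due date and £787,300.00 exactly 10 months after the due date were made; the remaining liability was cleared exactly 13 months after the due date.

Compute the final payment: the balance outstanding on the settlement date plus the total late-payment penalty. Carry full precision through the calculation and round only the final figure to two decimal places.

Balance at month 3: £1,749,660.0000 × (1 + 0.005)^3 = £1,776,036.3432…
After £857,300.00 payment: £1,776,036.3432… − £857,300.00 = £918,736.3432…
Balance at month 10: £918,736.3432… × (1 + 0.005)^7 = £951,378.4914…
After £787,300.00 payment: £951,378.4914… − £787,300.00 = £164,078.4914…
Balance at month 13: £164,078.4914… × (1 + 0.005)^3 = £166,551.9952…
Penalty: 13 × 0.75% × £1,749,660.00 = £170,591.85
Final settlement = outstanding balance + penalty = £166,551.9952… + £170,591.85 = £337,143.85

£337,143.85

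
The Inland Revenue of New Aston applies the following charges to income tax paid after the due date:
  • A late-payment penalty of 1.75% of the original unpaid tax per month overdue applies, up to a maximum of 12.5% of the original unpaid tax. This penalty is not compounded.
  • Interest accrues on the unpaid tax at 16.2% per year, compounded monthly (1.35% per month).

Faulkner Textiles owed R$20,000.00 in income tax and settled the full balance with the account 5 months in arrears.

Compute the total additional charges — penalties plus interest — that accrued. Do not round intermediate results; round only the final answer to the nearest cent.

Penalty: 5 × 1.75% × R$20,000.00 = R$1,750.00 (below the 12.5% cap of R$2,500.00)
Interest: R$20,000.00 × ((1 + 0.0135)^5 − 1) = R$20,000.00 × 0.0693473… = R$1,386.9454…
Penalties + interest = R$1,750.0000 + R$1,386.9454… = R$3,136.95

R$3,136.95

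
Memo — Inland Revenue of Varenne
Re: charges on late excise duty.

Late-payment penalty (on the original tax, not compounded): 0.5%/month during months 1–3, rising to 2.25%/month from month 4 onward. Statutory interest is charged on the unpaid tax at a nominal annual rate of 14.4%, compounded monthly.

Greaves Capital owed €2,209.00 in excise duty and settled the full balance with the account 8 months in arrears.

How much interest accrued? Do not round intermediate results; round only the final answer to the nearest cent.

Interest (14.4%/yr ÷ 12 = 1.2%/month): €2,209.00 × ((1 + 0.012)^8 − 1) = €221.1877…

€221.19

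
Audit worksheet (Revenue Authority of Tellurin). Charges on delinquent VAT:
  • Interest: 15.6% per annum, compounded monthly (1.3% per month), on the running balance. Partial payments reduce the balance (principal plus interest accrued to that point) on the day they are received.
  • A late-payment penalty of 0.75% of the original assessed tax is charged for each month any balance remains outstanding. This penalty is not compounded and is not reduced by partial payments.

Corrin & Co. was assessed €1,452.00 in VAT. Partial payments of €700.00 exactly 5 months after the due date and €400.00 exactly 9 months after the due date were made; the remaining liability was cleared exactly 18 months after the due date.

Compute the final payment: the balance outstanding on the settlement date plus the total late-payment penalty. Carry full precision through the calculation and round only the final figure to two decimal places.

€750.78

Balance at month 5: €1,452.0000 × (1 + 0.013)^5 = €1,548.8660…
After €700.00 payment: €1,548.8660… − €700.00 = €848.8660…
Balance at month 9: €848.8660… × (1 + 0.013)^4 = €893.8753…
After €400.00 payment: €893.8753… − €400.00 = €493.8753…
Balance at month 18: €493.8753… × (1 + 0.013)^9 = €554.7563…
Penalty: 18 × 0.75% × €1,452.00 = €196.02
Final settlement = outstanding balance + penalty = €554.7563… + €196.02 = €750.78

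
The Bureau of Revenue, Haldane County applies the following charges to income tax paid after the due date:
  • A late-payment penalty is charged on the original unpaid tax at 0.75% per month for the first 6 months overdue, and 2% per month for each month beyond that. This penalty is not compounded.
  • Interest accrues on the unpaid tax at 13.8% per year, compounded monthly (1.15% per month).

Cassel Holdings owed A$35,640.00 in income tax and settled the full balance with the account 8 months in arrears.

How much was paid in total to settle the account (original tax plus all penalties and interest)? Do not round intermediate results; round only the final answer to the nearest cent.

A$42,083.33

Penalty, months 1–6: 6 × 0.75% × A$35,640.00 = A$1,603.80
Penalty, months 7–8: 2 × 2% × A$35,640.00 = A$1,425.60
Interest: A$35,640.00 × ((1 + 0.0115)^8 − 1) = A$35,640.00 × 0.0957894… = A$3,413.9344…
Total = A$35,640.00 + A$3,029.4000 + A$3,413.9344… = A$42,083.33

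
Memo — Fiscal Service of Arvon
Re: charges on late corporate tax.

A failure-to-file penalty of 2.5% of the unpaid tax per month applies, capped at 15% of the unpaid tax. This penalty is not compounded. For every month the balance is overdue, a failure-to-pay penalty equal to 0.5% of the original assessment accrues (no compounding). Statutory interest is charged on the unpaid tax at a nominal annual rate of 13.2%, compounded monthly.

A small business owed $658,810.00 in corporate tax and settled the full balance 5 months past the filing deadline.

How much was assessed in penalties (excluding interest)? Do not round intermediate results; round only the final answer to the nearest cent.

Failure-to-file: 5 × 2.5% × $658,810.00 = $82,351.25 (under the 15% cap)
Failure-to-pay penalty = 0.5% × $658,810.00 × 5 mo = $16,470.25
Total penalty = $82,351.25 + $16,470.25 = $98,821.50

$98,821.50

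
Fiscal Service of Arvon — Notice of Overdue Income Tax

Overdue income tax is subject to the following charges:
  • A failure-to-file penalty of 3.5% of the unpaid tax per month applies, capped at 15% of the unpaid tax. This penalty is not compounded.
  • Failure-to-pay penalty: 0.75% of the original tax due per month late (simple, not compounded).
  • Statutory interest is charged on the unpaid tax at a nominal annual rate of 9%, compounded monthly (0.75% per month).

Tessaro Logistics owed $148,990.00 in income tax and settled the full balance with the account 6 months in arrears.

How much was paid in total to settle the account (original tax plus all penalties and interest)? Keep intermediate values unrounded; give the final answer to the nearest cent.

$184,874.57

Failure-to-file: 6 × 3.5% × $148,990.00 = $31,287.90, capped at 15% × $148,990.00 = $22,348.50
Failure-to-pay penalty = 0.75% × $148,990.00 × 6 mo = $6,704.55
Interest: $148,990.00 × ((1 + 0.0075)^6 − 1) = $148,990.00 × 0.0458522… = $6,831.5245…
Total = $148,990.00 + $29,053.0500 + $6,831.5245… = $184,874.57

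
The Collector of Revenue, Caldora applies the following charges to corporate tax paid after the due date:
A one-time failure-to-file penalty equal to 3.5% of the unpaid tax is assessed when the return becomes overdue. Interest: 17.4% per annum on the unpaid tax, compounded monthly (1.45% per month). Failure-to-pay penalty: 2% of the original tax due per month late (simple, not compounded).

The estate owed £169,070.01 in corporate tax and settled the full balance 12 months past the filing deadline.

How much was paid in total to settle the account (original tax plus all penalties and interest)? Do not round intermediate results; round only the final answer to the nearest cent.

£247,445.73

Failure-to-file penalty: 3.5% × £169,070.01 = £5,917.45…
Failure-to-pay penalty: 12 × 2% × £169,070.01 = £40,576.80…
Interest: £169,070.01 × ((1 + 0.0145)^12 − 1) = £169,070.01 × 0.1885696… = £31,881.4634…
Total = £169,070.01 + £46,494.2528… + £31,881.4634… = £247,445.73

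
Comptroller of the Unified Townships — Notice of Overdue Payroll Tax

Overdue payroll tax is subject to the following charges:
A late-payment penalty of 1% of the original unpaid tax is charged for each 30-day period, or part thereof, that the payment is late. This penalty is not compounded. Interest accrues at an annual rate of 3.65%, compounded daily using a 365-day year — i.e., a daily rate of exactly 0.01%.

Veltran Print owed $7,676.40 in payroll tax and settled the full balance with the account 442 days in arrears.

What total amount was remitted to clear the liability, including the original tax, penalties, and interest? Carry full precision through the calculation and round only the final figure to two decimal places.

$9,174.75

Penalty periods: ⌈442/30⌉ = 15; penalty = 15 × 1% × $7,676.40 = $1,151.46
Interest: $7,676.40 × ((1 + 0.0001)^442 − 1) = $7,676.40 × 0.04518906… = $346.8893…
Total = $7,676.40 + $1,151.4600 + $346.8893… = $9,174.75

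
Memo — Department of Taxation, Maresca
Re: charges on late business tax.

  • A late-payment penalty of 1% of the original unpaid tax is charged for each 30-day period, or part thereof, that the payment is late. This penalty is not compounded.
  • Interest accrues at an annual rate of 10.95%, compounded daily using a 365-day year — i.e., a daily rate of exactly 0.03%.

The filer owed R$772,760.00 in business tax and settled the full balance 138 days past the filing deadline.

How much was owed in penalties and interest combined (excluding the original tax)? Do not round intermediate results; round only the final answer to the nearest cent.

Penalty periods: ⌈138/30⌉ = 5; penalty = 5 × 1% × R$772,760.00 = R$38,638.00
Interest: R$772,760.00 × ((1 + 0.0003)^138 − 1) = R$772,760.00 × 0.04226246… = R$32,658.7375…
Penalties + interest = R$38,638.0000 + R$32,658.7375… = R$71,296.74

R$71,296.74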